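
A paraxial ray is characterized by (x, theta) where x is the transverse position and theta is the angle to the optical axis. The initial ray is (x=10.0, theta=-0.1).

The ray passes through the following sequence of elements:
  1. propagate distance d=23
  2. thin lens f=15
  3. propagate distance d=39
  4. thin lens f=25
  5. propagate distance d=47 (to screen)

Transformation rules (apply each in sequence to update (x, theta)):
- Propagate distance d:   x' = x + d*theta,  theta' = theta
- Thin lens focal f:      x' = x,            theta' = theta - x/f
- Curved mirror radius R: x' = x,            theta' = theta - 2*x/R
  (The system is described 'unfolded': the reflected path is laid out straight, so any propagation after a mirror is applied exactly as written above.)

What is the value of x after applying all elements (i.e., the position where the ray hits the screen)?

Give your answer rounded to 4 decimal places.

Initial: x=10.0000 theta=-0.1000
After 1 (propagate distance d=23): x=7.7000 theta=-0.1000
After 2 (thin lens f=15): x=7.7000 theta=-46/75 (≈-0.6133)
After 3 (propagate distance d=39): x=-16.2200 theta=-46/75 (≈-0.6133)
After 4 (thin lens f=25): x=-16.2200 theta=133/3750 (≈0.0355)
After 5 (propagate distance d=47 (to screen)): x=-27287/1875 (≈-14.5531) theta=133/3750 (≈0.0355)
Rounded to 4 decimal places: x = -14.5531

Answer: -14.5531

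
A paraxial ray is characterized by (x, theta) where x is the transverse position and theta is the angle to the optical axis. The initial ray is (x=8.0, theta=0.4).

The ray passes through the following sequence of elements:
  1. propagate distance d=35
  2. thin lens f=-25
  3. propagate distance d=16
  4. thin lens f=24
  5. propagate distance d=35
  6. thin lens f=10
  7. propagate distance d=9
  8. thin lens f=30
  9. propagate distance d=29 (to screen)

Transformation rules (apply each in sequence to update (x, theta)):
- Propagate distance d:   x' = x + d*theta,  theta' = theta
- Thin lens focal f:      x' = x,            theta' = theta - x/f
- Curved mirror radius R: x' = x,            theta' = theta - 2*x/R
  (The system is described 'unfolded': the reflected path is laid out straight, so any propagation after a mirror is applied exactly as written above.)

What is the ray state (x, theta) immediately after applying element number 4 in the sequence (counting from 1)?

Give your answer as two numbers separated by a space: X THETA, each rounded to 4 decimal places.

Initial: x=8.0000 theta=0.4000
After 1 (propagate distance d=35): x=22.0000 theta=0.4000
After 2 (thin lens f=-25): x=22.0000 theta=1.2800
After 3 (propagate distance d=16): x=42.4800 theta=1.2800
After 4 (thin lens f=24): x=42.4800 theta=-0.4900
Rounded to 4 decimal places: x = 42.4800, theta = -0.4900

Answer: 42.4800 -0.4900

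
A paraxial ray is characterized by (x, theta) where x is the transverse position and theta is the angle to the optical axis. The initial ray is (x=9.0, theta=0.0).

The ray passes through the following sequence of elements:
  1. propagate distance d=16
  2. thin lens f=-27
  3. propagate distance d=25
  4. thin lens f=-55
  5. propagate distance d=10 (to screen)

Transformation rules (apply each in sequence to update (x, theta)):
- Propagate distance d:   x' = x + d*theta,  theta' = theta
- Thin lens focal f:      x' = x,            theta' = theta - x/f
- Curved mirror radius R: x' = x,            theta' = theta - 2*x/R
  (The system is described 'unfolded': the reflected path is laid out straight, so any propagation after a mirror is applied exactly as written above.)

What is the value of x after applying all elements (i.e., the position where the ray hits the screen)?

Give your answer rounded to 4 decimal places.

Answer: 23.8182

Derivation:
Initial: x=9.0000 theta=0.0000
After 1 (propagate distance d=16): x=9.0000 theta=0.0000
After 2 (thin lens f=-27): x=9.0000 theta=1/3 (≈0.3333)
After 3 (propagate distance d=25): x=52/3 (≈17.3333) theta=1/3 (≈0.3333)
After 4 (thin lens f=-55): x=52/3 (≈17.3333) theta=107/165 (≈0.6485)
After 5 (propagate distance d=10 (to screen)): x=262/11 (≈23.8182) theta=107/165 (≈0.6485)
Rounded to 4 decimal places: x = 23.8182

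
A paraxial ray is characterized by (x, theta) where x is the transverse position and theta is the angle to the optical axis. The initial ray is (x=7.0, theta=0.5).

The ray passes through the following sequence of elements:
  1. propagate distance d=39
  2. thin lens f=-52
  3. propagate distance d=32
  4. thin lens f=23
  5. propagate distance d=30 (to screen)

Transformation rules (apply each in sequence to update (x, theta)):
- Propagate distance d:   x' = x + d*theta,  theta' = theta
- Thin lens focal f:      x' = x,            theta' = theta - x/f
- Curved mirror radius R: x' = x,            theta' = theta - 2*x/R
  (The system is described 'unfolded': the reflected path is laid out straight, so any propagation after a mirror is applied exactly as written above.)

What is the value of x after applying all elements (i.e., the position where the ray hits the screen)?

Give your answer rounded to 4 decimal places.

Initial: x=7.0000 theta=0.5000
After 1 (propagate distance d=39): x=26.5000 theta=0.5000
After 2 (thin lens f=-52): x=26.5000 theta=105/104 (≈1.0096)
After 3 (propagate distance d=32): x=1529/26 (≈58.8077) theta=105/104 (≈1.0096)
After 4 (thin lens f=23): x=1529/26 (≈58.8077) theta=-3701/2392 (≈-1.5472)
After 5 (propagate distance d=30 (to screen)): x=14819/1196 (≈12.3905) theta=-3701/2392 (≈-1.5472)
Rounded to 4 decimal places: x = 12.3905

Answer: 12.3905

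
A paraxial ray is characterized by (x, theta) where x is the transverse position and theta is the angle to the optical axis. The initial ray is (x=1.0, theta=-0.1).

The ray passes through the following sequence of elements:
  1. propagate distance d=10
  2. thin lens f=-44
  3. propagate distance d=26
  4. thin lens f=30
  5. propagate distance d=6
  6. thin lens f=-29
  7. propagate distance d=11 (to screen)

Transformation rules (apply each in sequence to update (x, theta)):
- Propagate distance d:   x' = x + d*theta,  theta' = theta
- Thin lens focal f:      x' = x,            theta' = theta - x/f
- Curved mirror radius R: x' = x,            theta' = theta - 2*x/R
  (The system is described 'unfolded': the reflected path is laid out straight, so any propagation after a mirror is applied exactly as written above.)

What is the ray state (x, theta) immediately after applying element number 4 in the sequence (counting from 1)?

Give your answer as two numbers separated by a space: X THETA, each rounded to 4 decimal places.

Initial: x=1.0000 theta=-0.1000
After 1 (propagate distance d=10): x=0.0000 theta=-0.1000
After 2 (thin lens f=-44): x=0.0000 theta=-0.1000
After 3 (propagate distance d=26): x=-2.6000 theta=-0.1000
After 4 (thin lens f=30): x=-2.6000 theta=-1/75 (≈-0.0133)
Rounded to 4 decimal places: x = -2.6000, theta = -0.0133

Answer: -2.6000 -0.0133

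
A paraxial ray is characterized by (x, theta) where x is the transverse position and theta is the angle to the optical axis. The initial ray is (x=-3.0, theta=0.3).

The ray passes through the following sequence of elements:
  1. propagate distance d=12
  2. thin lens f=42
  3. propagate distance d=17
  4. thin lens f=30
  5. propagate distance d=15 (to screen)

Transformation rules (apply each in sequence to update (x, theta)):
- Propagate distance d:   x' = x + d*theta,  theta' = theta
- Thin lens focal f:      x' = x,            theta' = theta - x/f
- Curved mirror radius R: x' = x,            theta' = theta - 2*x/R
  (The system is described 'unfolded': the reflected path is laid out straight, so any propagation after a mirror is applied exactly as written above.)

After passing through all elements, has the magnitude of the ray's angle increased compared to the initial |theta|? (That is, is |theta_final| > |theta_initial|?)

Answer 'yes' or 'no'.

Answer: no

Derivation:
Initial: x=-3.0000 theta=0.3000
After 1 (propagate distance d=12): x=0.6000 theta=0.3000
After 2 (thin lens f=42): x=0.6000 theta=2/7 (≈0.2857)
After 3 (propagate distance d=17): x=191/35 (≈5.4571) theta=2/7 (≈0.2857)
After 4 (thin lens f=30): x=191/35 (≈5.4571) theta=109/1050 (≈0.1038)
After 5 (propagate distance d=15 (to screen)): x=491/70 (≈7.0143) theta=109/1050 (≈0.1038)
|theta_initial|=0.3000 |theta_final|=109/1050 (≈0.1038) -> not increased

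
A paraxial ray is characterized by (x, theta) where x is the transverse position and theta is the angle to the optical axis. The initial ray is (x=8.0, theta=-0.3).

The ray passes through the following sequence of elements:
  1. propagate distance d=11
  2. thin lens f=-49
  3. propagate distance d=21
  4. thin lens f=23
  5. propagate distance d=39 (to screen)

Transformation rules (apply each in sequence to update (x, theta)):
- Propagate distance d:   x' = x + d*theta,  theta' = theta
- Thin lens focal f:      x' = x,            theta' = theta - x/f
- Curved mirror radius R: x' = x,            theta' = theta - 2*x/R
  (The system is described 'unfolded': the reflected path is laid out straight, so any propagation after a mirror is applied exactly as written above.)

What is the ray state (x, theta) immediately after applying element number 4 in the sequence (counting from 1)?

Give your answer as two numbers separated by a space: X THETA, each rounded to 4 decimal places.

Answer: 0.4143 -0.2221

Derivation:
Initial: x=8.0000 theta=-0.3000
After 1 (propagate distance d=11): x=4.7000 theta=-0.3000
After 2 (thin lens f=-49): x=4.7000 theta=-10/49 (≈-0.2041)
After 3 (propagate distance d=21): x=29/70 (≈0.4143) theta=-10/49 (≈-0.2041)
After 4 (thin lens f=23): x=29/70 (≈0.4143) theta=-2503/11270 (≈-0.2221)
Rounded to 4 decimal places: x = 0.4143, theta = -0.2221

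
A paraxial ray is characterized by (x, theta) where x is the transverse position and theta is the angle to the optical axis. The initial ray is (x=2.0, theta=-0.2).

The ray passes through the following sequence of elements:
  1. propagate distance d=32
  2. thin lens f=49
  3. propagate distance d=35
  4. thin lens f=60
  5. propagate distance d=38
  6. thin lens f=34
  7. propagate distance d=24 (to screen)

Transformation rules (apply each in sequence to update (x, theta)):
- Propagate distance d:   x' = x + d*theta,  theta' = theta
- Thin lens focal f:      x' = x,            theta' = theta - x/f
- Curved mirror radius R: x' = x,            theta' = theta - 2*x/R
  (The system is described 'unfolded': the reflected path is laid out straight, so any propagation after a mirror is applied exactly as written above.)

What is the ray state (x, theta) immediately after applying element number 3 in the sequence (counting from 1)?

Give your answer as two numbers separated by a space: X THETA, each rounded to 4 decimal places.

Initial: x=2.0000 theta=-0.2000
After 1 (propagate distance d=32): x=-4.4000 theta=-0.2000
After 2 (thin lens f=49): x=-4.4000 theta=-27/245 (≈-0.1102)
After 3 (propagate distance d=35): x=-289/35 (≈-8.2571) theta=-27/245 (≈-0.1102)
Rounded to 4 decimal places: x = -8.2571, theta = -0.1102

Answer: -8.2571 -0.1102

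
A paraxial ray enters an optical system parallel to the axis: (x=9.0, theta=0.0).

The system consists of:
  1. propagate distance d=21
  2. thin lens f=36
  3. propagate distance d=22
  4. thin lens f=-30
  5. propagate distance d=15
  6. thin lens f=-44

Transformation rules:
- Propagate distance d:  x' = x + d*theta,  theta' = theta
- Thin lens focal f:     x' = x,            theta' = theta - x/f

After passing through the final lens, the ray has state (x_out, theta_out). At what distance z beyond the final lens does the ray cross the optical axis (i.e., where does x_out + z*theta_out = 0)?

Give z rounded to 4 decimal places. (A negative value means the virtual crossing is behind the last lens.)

Answer: 15.1145

Derivation:
Initial: x=9.0000 theta=0.0000
After 1 (propagate distance d=21): x=9.0000 theta=0.0000
After 2 (thin lens f=36): x=9.0000 theta=-0.2500
After 3 (propagate distance d=22): x=3.5000 theta=-0.2500
After 4 (thin lens f=-30): x=3.5000 theta=-2/15 (≈-0.1333)
After 5 (propagate distance d=15): x=1.5000 theta=-2/15 (≈-0.1333)
After 6 (thin lens f=-44): x=1.5000 theta=-131/1320 (≈-0.0992)
z_focus = -x_out/theta_out = -(1.5000)/(-131/1320) = 1980/131 ≈ 15.1145
Rounded to 4 decimal places: z = 15.1145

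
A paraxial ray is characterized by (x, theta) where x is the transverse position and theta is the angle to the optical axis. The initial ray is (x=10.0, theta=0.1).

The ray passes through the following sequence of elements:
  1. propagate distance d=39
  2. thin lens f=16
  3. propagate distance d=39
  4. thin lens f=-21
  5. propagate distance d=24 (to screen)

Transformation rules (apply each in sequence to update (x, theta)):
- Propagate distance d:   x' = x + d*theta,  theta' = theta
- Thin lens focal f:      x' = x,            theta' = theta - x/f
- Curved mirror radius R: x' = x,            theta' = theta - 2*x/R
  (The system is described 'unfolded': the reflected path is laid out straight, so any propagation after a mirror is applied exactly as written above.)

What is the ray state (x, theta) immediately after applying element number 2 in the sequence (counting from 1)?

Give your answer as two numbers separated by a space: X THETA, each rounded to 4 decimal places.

Initial: x=10.0000 theta=0.1000
After 1 (propagate distance d=39): x=13.9000 theta=0.1000
After 2 (thin lens f=16): x=13.9000 theta=-123/160 (≈-0.7688)
Rounded to 4 decimal places: x = 13.9000, theta = -0.7688

Answer: 13.9000 -0.7688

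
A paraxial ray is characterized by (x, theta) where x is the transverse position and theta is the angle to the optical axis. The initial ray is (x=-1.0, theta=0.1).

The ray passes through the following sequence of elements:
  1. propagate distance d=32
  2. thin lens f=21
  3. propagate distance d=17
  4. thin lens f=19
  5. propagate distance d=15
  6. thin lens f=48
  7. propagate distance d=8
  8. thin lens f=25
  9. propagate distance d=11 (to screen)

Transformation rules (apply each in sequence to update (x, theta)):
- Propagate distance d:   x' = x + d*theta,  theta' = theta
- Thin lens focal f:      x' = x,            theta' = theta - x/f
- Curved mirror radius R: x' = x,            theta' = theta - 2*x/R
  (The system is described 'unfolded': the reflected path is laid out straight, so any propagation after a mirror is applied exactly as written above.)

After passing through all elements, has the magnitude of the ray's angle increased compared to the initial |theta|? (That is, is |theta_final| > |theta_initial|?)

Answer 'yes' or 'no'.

Initial: x=-1.0000 theta=0.1000
After 1 (propagate distance d=32): x=2.2000 theta=0.1000
After 2 (thin lens f=21): x=2.2000 theta=-1/210 (≈-0.0048)
After 3 (propagate distance d=17): x=89/42 (≈2.1190) theta=-1/210 (≈-0.0048)
After 4 (thin lens f=19): x=89/42 (≈2.1190) theta=-232/1995 (≈-0.1163)
After 5 (propagate distance d=15): x=299/798 (≈0.3747) theta=-232/1995 (≈-0.1163)
After 6 (thin lens f=48): x=299/798 (≈0.3747) theta=-23767/191520 (≈-0.1241)
After 7 (propagate distance d=8): x=-14797/23940 (≈-0.6181) theta=-23767/191520 (≈-0.1241)
After 8 (thin lens f=25): x=-14797/23940 (≈-0.6181) theta=-475799/4788000 (≈-0.0994)
After 9 (propagate distance d=11 (to screen)): x=-2731063/1596000 (≈-1.7112) theta=-475799/4788000 (≈-0.0994)
|theta_initial|=0.1000 |theta_final|=475799/4788000 (≈0.0994) -> not increased

Answer: no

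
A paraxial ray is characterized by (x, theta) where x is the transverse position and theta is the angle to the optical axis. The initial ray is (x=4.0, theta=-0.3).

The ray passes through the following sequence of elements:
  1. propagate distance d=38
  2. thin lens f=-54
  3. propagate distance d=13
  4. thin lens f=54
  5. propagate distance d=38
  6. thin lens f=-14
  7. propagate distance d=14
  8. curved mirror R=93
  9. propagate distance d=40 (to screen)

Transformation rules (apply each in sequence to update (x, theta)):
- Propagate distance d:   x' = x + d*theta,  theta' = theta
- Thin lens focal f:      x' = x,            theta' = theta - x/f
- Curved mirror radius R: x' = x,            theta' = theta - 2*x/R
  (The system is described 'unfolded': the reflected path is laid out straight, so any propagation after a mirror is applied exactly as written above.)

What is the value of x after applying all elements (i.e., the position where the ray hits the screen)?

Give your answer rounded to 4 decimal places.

Initial: x=4.0000 theta=-0.3000
After 1 (propagate distance d=38): x=-7.4000 theta=-0.3000
After 2 (thin lens f=-54): x=-7.4000 theta=-59/135 (≈-0.4370)
After 3 (propagate distance d=13): x=-1766/135 (≈-13.0815) theta=-59/135 (≈-0.4370)
After 4 (thin lens f=54): x=-1766/135 (≈-13.0815) theta=-142/729 (≈-0.1948)
After 5 (propagate distance d=38): x=-74662/3645 (≈-20.4834) theta=-142/729 (≈-0.1948)
After 6 (thin lens f=-14): x=-74662/3645 (≈-20.4834) theta=-6043/3645 (≈-1.6579)
After 7 (propagate distance d=14): x=-17696/405 (≈-43.6938) theta=-6043/3645 (≈-1.6579)
After 8 (curved mirror R=93): x=-17696/405 (≈-43.6938) theta=-81157/112995 (≈-0.7182)
After 9 (propagate distance d=40 (to screen)): x=-8183464/112995 (≈-72.4232) theta=-81157/112995 (≈-0.7182)
Rounded to 4 decimal places: x = -72.4232

Answer: -72.4232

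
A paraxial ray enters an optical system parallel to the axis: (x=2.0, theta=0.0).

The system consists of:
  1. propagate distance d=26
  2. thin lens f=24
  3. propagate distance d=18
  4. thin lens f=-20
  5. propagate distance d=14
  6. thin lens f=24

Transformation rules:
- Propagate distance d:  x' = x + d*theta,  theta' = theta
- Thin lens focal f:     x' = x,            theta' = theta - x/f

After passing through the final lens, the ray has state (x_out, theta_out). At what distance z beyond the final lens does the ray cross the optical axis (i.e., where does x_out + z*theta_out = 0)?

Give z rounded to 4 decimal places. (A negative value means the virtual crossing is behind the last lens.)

Answer: -7.0154

Derivation:
Initial: x=2.0000 theta=0.0000
After 1 (propagate distance d=26): x=2.0000 theta=0.0000
After 2 (thin lens f=24): x=2.0000 theta=-1/12 (≈-0.0833)
After 3 (propagate distance d=18): x=0.5000 theta=-1/12 (≈-0.0833)
After 4 (thin lens f=-20): x=0.5000 theta=-7/120 (≈-0.0583)
After 5 (propagate distance d=14): x=-19/60 (≈-0.3167) theta=-7/120 (≈-0.0583)
After 6 (thin lens f=24): x=-19/60 (≈-0.3167) theta=-13/288 (≈-0.0451)
z_focus = -x_out/theta_out = -(-19/60)/(-13/288) = -456/65 ≈ -7.0154
Rounded to 4 decimal places: z = -7.0154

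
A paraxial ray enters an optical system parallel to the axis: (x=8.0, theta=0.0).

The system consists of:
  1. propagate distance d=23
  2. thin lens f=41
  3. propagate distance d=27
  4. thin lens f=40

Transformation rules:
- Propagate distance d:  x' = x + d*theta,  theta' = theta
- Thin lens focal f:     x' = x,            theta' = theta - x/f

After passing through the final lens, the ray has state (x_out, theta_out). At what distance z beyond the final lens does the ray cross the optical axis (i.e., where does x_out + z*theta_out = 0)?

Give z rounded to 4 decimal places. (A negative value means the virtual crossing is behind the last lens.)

Initial: x=8.0000 theta=0.0000
After 1 (propagate distance d=23): x=8.0000 theta=0.0000
After 2 (thin lens f=41): x=8.0000 theta=-8/41 (≈-0.1951)
After 3 (propagate distance d=27): x=112/41 (≈2.7317) theta=-8/41 (≈-0.1951)
After 4 (thin lens f=40): x=112/41 (≈2.7317) theta=-54/205 (≈-0.2634)
z_focus = -x_out/theta_out = -(112/41)/(-54/205) = 280/27 ≈ 10.3704
Rounded to 4 decimal places: z = 10.3704

Answer: 10.3704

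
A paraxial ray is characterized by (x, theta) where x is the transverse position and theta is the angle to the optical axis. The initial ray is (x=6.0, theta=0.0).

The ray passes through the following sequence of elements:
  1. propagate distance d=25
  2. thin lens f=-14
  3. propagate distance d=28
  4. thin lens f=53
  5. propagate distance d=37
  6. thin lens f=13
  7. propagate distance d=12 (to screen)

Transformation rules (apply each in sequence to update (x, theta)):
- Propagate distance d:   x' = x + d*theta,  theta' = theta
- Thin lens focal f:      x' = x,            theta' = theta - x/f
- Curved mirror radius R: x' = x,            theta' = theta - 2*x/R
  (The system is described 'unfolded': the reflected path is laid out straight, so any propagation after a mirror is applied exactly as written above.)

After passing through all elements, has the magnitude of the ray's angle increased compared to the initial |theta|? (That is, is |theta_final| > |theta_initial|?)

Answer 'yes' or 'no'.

Answer: yes

Derivation:
Initial: x=6.0000 theta=0.0000
After 1 (propagate distance d=25): x=6.0000 theta=0.0000
After 2 (thin lens f=-14): x=6.0000 theta=3/7 (≈0.4286)
After 3 (propagate distance d=28): x=18.0000 theta=3/7 (≈0.4286)
After 4 (thin lens f=53): x=18.0000 theta=33/371 (≈0.0889)
After 5 (propagate distance d=37): x=7899/371 (≈21.2911) theta=33/371 (≈0.0889)
After 6 (thin lens f=13): x=7899/371 (≈21.2911) theta=-7470/4823 (≈-1.5488)
After 7 (propagate distance d=12 (to screen)): x=13047/4823 (≈2.7052) theta=-7470/4823 (≈-1.5488)
|theta_initial|=0.0000 |theta_final|=7470/4823 (≈1.5488) -> increased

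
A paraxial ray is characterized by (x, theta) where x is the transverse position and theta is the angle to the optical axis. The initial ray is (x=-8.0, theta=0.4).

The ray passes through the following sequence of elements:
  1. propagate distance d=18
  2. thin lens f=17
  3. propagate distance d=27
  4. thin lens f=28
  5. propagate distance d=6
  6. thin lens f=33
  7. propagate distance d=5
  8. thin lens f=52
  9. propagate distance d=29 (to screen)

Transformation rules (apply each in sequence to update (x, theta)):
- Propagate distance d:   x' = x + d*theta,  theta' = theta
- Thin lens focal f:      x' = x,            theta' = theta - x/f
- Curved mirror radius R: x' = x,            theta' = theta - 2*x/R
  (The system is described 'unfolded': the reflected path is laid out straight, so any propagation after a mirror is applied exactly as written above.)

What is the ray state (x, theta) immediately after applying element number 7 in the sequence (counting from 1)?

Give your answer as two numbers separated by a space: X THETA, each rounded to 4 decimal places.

Initial: x=-8.0000 theta=0.4000
After 1 (propagate distance d=18): x=-0.8000 theta=0.4000
After 2 (thin lens f=17): x=-0.8000 theta=38/85 (≈0.4471)
After 3 (propagate distance d=27): x=958/85 (≈11.2706) theta=38/85 (≈0.4471)
After 4 (thin lens f=28): x=958/85 (≈11.2706) theta=53/1190 (≈0.0445)
After 5 (propagate distance d=6): x=1373/119 (≈11.5378) theta=53/1190 (≈0.0445)
After 6 (thin lens f=33): x=1373/119 (≈11.5378) theta=-11981/39270 (≈-0.3051)
After 7 (propagate distance d=5): x=78637/7854 (≈10.0124) theta=-11981/39270 (≈-0.3051)
Rounded to 4 decimal places: x = 10.0124, theta = -0.3051

Answer: 10.0124 -0.3051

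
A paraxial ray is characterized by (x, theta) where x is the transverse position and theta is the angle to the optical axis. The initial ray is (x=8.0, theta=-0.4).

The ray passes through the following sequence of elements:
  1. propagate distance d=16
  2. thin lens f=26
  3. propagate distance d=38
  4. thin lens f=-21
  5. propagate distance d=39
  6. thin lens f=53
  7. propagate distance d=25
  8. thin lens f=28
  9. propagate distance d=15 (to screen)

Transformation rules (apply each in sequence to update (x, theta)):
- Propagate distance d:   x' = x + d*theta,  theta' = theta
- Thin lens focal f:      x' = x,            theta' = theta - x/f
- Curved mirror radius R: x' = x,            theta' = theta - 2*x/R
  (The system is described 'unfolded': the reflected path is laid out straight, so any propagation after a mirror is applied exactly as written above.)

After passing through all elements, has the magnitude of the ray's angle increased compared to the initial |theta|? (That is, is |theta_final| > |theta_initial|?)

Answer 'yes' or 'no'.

Initial: x=8.0000 theta=-0.4000
After 1 (propagate distance d=16): x=1.6000 theta=-0.4000
After 2 (thin lens f=26): x=1.6000 theta=-6/13 (≈-0.4615)
After 3 (propagate distance d=38): x=-1036/65 (≈-15.9385) theta=-6/13 (≈-0.4615)
After 4 (thin lens f=-21): x=-1036/65 (≈-15.9385) theta=-238/195 (≈-1.2205)
After 5 (propagate distance d=39): x=-826/13 (≈-63.5385) theta=-238/195 (≈-1.2205)
After 6 (thin lens f=53): x=-826/13 (≈-63.5385) theta=-224/10335 (≈-0.0217)
After 7 (propagate distance d=25): x=-132454/2067 (≈-64.0803) theta=-224/10335 (≈-0.0217)
After 8 (thin lens f=28): x=-132454/2067 (≈-64.0803) theta=15619/6890 (≈2.2669)
After 9 (propagate distance d=15 (to screen)): x=-124337/4134 (≈-30.0767) theta=15619/6890 (≈2.2669)
|theta_initial|=0.4000 |theta_final|=15619/6890 (≈2.2669) -> increased

Answer: yes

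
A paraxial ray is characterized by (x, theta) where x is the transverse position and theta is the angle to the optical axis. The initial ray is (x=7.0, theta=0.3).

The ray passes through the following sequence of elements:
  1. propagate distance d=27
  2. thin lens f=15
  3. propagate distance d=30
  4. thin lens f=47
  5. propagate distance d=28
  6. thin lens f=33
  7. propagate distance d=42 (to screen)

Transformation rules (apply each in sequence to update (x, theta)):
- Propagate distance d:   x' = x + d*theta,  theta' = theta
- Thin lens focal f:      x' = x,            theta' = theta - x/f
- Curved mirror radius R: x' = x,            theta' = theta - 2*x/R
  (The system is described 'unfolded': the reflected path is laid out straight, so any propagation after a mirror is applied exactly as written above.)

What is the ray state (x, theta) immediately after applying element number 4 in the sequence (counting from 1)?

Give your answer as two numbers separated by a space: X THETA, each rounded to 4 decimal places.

Initial: x=7.0000 theta=0.3000
After 1 (propagate distance d=27): x=15.1000 theta=0.3000
After 2 (thin lens f=15): x=15.1000 theta=-53/75 (≈-0.7067)
After 3 (propagate distance d=30): x=-6.1000 theta=-53/75 (≈-0.7067)
After 4 (thin lens f=47): x=-6.1000 theta=-4067/7050 (≈-0.5769)
Rounded to 4 decimal places: x = -6.1000, theta = -0.5769

Answer: -6.1000 -0.5769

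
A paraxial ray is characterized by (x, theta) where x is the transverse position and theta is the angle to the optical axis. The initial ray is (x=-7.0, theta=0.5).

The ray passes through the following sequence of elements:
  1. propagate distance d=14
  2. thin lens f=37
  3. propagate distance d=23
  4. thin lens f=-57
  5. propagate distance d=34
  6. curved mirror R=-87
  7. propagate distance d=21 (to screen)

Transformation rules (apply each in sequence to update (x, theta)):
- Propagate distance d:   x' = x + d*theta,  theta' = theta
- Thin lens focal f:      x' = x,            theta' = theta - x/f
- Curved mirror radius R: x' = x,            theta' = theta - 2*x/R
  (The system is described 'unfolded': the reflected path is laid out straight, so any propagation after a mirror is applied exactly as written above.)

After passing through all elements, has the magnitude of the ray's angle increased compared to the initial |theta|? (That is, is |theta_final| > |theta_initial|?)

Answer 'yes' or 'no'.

Answer: yes

Derivation:
Initial: x=-7.0000 theta=0.5000
After 1 (propagate distance d=14): x=0.0000 theta=0.5000
After 2 (thin lens f=37): x=0.0000 theta=0.5000
After 3 (propagate distance d=23): x=11.5000 theta=0.5000
After 4 (thin lens f=-57): x=11.5000 theta=40/57 (≈0.7018)
After 5 (propagate distance d=34): x=4031/114 (≈35.3596) theta=40/57 (≈0.7018)
After 6 (curved mirror R=-87): x=4031/114 (≈35.3596) theta=259/171 (≈1.5146)
After 7 (propagate distance d=21 (to screen)): x=403/6 (≈67.1667) theta=259/171 (≈1.5146)
|theta_initial|=0.5000 |theta_final|=259/171 (≈1.5146) -> increased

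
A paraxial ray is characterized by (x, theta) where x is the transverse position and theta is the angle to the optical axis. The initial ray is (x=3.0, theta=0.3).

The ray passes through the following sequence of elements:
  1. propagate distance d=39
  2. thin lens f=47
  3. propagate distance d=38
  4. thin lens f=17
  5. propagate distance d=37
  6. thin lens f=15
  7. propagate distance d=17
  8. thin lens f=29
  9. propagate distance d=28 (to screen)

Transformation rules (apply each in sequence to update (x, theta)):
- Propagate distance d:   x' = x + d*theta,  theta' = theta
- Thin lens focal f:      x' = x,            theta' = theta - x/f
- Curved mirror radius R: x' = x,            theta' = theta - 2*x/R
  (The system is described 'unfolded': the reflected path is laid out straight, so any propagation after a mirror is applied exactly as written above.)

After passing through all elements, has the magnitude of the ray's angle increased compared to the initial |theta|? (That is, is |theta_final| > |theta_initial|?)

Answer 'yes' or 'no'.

Initial: x=3.0000 theta=0.3000
After 1 (propagate distance d=39): x=14.7000 theta=0.3000
After 2 (thin lens f=47): x=14.7000 theta=-3/235 (≈-0.0128)
After 3 (propagate distance d=38): x=6681/470 (≈14.2149) theta=-3/235 (≈-0.0128)
After 4 (thin lens f=17): x=6681/470 (≈14.2149) theta=-399/470 (≈-0.8489)
After 5 (propagate distance d=37): x=-4041/235 (≈-17.1957) theta=-399/470 (≈-0.8489)
After 6 (thin lens f=15): x=-4041/235 (≈-17.1957) theta=699/2350 (≈0.2974)
After 7 (propagate distance d=17): x=-28527/2350 (≈-12.1391) theta=699/2350 (≈0.2974)
After 8 (thin lens f=29): x=-28527/2350 (≈-12.1391) theta=24399/34075 (≈0.7160)
After 9 (propagate distance d=28 (to screen)): x=539061/68150 (≈7.9099) theta=24399/34075 (≈0.7160)
|theta_initial|=0.3000 |theta_final|=24399/34075 (≈0.7160) -> increased

Answer: yes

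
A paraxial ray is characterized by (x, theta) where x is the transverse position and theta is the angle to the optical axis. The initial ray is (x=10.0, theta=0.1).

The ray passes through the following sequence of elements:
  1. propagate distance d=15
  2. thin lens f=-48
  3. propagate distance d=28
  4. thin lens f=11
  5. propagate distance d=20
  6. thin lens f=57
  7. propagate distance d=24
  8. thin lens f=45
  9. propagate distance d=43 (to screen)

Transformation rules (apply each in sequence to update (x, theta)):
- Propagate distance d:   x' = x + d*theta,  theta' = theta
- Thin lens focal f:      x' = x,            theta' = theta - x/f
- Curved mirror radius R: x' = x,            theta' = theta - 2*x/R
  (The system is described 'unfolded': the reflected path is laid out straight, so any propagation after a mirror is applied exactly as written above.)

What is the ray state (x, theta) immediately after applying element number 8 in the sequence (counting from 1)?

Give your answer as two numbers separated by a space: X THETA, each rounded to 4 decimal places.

Answer: -43.7057 -0.4166

Derivation:
Initial: x=10.0000 theta=0.1000
After 1 (propagate distance d=15): x=11.5000 theta=0.1000
After 2 (thin lens f=-48): x=11.5000 theta=163/480 (≈0.3396)
After 3 (propagate distance d=28): x=2521/120 (≈21.0083) theta=163/480 (≈0.3396)
After 4 (thin lens f=11): x=2521/120 (≈21.0083) theta=-8291/5280 (≈-1.5703)
After 5 (propagate distance d=20): x=-3431/330 (≈-10.3970) theta=-8291/5280 (≈-1.5703)
After 6 (thin lens f=57): x=-3431/330 (≈-10.3970) theta=-417691/300960 (≈-1.3879)
After 7 (propagate distance d=24): x=-548069/12540 (≈-43.7057) theta=-417691/300960 (≈-1.3879)
After 8 (thin lens f=45): x=-548069/12540 (≈-43.7057) theta=-170983/410400 (≈-0.4166)
Rounded to 4 decimal places: x = -43.7057, theta = -0.4166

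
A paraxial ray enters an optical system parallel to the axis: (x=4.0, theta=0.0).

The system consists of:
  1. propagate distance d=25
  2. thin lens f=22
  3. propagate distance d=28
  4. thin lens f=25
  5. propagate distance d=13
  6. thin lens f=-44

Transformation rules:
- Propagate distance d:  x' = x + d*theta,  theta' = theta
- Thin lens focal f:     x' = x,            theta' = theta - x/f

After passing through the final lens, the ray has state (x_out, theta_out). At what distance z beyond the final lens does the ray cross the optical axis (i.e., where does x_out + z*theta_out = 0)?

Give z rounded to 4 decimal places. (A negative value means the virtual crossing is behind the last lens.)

Answer: -14.1671

Derivation:
Initial: x=4.0000 theta=0.0000
After 1 (propagate distance d=25): x=4.0000 theta=0.0000
After 2 (thin lens f=22): x=4.0000 theta=-2/11 (≈-0.1818)
After 3 (propagate distance d=28): x=-12/11 (≈-1.0909) theta=-2/11 (≈-0.1818)
After 4 (thin lens f=25): x=-12/11 (≈-1.0909) theta=-38/275 (≈-0.1382)
After 5 (propagate distance d=13): x=-794/275 (≈-2.8873) theta=-38/275 (≈-0.1382)
After 6 (thin lens f=-44): x=-794/275 (≈-2.8873) theta=-1233/6050 (≈-0.2038)
z_focus = -x_out/theta_out = -(-794/275)/(-1233/6050) = -17468/1233 ≈ -14.1671
Rounded to 4 decimal places: z = -14.1671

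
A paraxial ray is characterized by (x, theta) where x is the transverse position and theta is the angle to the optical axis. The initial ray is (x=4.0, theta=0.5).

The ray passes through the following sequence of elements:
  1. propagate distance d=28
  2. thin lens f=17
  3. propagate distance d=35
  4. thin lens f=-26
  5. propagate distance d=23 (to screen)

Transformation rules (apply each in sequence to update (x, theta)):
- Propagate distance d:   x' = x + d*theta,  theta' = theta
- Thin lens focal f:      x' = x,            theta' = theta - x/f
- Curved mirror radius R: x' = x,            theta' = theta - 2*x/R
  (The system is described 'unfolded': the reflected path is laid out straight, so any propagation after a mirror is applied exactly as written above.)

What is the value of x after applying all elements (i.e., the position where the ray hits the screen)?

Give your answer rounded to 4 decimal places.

Initial: x=4.0000 theta=0.5000
After 1 (propagate distance d=28): x=18.0000 theta=0.5000
After 2 (thin lens f=17): x=18.0000 theta=-19/34 (≈-0.5588)
After 3 (propagate distance d=35): x=-53/34 (≈-1.5588) theta=-19/34 (≈-0.5588)
After 4 (thin lens f=-26): x=-53/34 (≈-1.5588) theta=-547/884 (≈-0.6188)
After 5 (propagate distance d=23 (to screen)): x=-13959/884 (≈-15.7907) theta=-547/884 (≈-0.6188)
Rounded to 4 decimal places: x = -15.7907

Answer: -15.7907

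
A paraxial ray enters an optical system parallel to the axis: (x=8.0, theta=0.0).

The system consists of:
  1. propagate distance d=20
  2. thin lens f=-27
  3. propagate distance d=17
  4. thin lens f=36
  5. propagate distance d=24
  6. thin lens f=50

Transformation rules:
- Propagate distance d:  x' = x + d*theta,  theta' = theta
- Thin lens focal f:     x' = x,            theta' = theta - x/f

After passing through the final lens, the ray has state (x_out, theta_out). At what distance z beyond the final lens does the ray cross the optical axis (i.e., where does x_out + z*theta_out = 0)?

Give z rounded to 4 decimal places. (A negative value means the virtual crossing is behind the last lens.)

Initial: x=8.0000 theta=0.0000
After 1 (propagate distance d=20): x=8.0000 theta=0.0000
After 2 (thin lens f=-27): x=8.0000 theta=8/27 (≈0.2963)
After 3 (propagate distance d=17): x=352/27 (≈13.0370) theta=8/27 (≈0.2963)
After 4 (thin lens f=36): x=352/27 (≈13.0370) theta=-16/243 (≈-0.0658)
After 5 (propagate distance d=24): x=928/81 (≈11.4568) theta=-16/243 (≈-0.0658)
After 6 (thin lens f=50): x=928/81 (≈11.4568) theta=-1792/6075 (≈-0.2950)
z_focus = -x_out/theta_out = -(928/81)/(-1792/6075) = 2175/56 ≈ 38.8393
Rounded to 4 decimal places: z = 38.8393

Answer: 38.8393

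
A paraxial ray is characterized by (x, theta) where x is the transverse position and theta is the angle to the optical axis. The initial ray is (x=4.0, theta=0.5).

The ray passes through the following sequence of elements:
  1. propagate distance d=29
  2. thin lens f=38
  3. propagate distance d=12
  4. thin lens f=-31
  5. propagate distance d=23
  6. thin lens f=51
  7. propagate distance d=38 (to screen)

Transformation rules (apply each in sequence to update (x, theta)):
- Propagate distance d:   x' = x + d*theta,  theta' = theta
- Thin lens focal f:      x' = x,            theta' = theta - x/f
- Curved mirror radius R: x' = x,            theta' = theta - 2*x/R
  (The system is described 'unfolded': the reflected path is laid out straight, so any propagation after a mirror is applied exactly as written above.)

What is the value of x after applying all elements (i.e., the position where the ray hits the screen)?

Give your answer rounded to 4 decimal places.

Initial: x=4.0000 theta=0.5000
After 1 (propagate distance d=29): x=18.5000 theta=0.5000
After 2 (thin lens f=38): x=18.5000 theta=1/76 (≈0.0132)
After 3 (propagate distance d=12): x=709/38 (≈18.6579) theta=1/76 (≈0.0132)
After 4 (thin lens f=-31): x=709/38 (≈18.6579) theta=1449/2356 (≈0.6150)
After 5 (propagate distance d=23): x=77285/2356 (≈32.8035) theta=1449/2356 (≈0.6150)
After 6 (thin lens f=51): x=77285/2356 (≈32.8035) theta=-1693/60078 (≈-0.0282)
After 7 (propagate distance d=38 (to screen)): x=3812867/120156 (≈31.7326) theta=-1693/60078 (≈-0.0282)
Rounded to 4 decimal places: x = 31.7326

Answer: 31.7326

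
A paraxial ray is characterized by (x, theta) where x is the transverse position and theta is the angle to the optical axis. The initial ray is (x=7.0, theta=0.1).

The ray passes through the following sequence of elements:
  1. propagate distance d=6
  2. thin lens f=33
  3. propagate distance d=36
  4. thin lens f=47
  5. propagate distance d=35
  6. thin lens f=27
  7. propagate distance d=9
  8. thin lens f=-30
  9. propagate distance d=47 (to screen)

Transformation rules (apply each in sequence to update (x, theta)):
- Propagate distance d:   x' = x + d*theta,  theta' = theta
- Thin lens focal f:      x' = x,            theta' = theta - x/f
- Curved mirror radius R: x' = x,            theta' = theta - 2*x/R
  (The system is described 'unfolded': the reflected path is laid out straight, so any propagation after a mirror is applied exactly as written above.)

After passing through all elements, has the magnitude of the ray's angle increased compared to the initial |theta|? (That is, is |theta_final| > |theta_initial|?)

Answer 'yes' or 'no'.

Answer: yes

Derivation:
Initial: x=7.0000 theta=0.1000
After 1 (propagate distance d=6): x=7.6000 theta=0.1000
After 2 (thin lens f=33): x=7.6000 theta=-43/330 (≈-0.1303)
After 3 (propagate distance d=36): x=32/11 (≈2.9091) theta=-43/330 (≈-0.1303)
After 4 (thin lens f=47): x=32/11 (≈2.9091) theta=-271/1410 (≈-0.1922)
After 5 (propagate distance d=35): x=-11843/3102 (≈-3.8179) theta=-271/1410 (≈-0.1922)
After 6 (thin lens f=27): x=-11843/3102 (≈-3.8179) theta=-10636/209385 (≈-0.0508)
After 7 (propagate distance d=9): x=-198917/46530 (≈-4.2750) theta=-10636/209385 (≈-0.0508)
After 8 (thin lens f=-30): x=-198917/46530 (≈-4.2750) theta=-809471/4187700 (≈-0.1933)
After 9 (propagate distance d=47 (to screen)): x=-55947667/4187700 (≈-13.3600) theta=-809471/4187700 (≈-0.1933)
|theta_initial|=0.1000 |theta_final|=809471/4187700 (≈0.1933) -> increased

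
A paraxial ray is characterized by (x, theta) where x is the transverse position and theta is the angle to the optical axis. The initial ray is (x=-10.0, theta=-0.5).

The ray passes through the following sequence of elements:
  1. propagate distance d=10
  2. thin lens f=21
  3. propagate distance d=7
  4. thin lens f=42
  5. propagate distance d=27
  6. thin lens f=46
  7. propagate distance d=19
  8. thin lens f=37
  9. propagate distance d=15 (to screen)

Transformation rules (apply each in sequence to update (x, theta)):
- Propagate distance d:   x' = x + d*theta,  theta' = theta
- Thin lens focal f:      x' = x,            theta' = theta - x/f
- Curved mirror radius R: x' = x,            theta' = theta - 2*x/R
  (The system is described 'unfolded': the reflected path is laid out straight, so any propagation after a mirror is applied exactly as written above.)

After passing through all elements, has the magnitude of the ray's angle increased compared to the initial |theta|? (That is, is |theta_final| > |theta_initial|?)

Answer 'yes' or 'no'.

Answer: no

Derivation:
Initial: x=-10.0000 theta=-0.5000
After 1 (propagate distance d=10): x=-15.0000 theta=-0.5000
After 2 (thin lens f=21): x=-15.0000 theta=3/14 (≈0.2143)
After 3 (propagate distance d=7): x=-13.5000 theta=3/14 (≈0.2143)
After 4 (thin lens f=42): x=-13.5000 theta=15/28 (≈0.5357)
After 5 (propagate distance d=27): x=27/28 (≈0.9643) theta=15/28 (≈0.5357)
After 6 (thin lens f=46): x=27/28 (≈0.9643) theta=663/1288 (≈0.5148)
After 7 (propagate distance d=19): x=1977/184 (≈10.7446) theta=663/1288 (≈0.5148)
After 8 (thin lens f=37): x=1977/184 (≈10.7446) theta=2673/11914 (≈0.2244)
After 9 (propagate distance d=15 (to screen)): x=672423/47656 (≈14.1099) theta=2673/11914 (≈0.2244)
|theta_initial|=0.5000 |theta_final|=2673/11914 (≈0.2244) -> not increased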